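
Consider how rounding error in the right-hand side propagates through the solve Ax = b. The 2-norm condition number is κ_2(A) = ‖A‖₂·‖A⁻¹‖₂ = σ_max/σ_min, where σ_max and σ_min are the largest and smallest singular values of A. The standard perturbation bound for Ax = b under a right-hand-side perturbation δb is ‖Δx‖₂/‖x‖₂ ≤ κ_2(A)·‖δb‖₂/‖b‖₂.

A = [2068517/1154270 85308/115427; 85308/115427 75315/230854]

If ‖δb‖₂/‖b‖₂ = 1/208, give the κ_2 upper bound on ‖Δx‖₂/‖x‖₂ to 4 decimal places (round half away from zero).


AᵀA = [29624308081/7883664100 617118072/394183205; 617118072/394183205 205811649/315346564]; tr = 102868637/23324450, det = 11025/7463824
solving λ² − 102868637/23324450·λ + 11025/7463824 = 0 gives λ = 441/100, 625/1865956
σ_max=√(441/100)=(21/10), σ_min=√(625/1865956)=(25/1366) → κ = 114.7440
worst-case relative error ≤ 114.7440 × 1/208 = 0.5517

0.5517


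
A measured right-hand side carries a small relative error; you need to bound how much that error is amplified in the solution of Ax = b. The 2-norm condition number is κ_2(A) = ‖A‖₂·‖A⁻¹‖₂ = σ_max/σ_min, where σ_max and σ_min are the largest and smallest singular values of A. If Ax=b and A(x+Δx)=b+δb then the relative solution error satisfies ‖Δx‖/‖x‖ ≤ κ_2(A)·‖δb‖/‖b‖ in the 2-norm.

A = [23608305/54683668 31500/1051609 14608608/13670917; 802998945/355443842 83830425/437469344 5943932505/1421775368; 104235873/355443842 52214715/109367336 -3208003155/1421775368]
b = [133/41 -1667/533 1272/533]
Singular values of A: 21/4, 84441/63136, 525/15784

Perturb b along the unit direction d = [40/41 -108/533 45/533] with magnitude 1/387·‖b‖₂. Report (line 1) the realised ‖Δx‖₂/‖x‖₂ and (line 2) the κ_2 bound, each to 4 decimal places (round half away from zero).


from the listed singular values, σ₁ = 21/4, σ_n = 525/15784
κ_2(A) = (21/4) / (525/15784) = 157.8400
bound on ‖Δx‖/‖x‖: κ·ε = 157.8400·1/387 = 0.4079
solve Ax = b  →  x = [-42.2782 111.2959 16.9969]
2-norm of b is 5.0990; of x, 120.2627
δb = ε·‖b‖·d = [0.0129 -0.0027 0.0011]; solving A·Δx = δb gives ‖Δx‖ = 0.3961
dividing the unrounded norms, ‖Δx‖/‖x‖ = 0.0033
tightness: 0.0033 against a bound of 0.4079 (unrounded ratio ≈ 0.0081)

0.0033
0.4079


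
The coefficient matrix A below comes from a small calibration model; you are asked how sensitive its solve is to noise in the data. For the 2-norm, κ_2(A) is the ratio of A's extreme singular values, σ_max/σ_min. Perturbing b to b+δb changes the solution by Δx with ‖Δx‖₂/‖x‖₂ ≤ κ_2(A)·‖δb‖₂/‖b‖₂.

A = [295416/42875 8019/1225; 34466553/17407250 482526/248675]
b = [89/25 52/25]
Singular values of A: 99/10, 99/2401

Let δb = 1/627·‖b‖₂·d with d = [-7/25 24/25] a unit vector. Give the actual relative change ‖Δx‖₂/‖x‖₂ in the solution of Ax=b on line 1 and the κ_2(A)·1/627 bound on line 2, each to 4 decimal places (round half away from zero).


from the listed singular values, σ₁ = 99/10, σ_n = 99/2401
κ = σ_max/σ_min = (99/10)/(99/2401) = 240.1000
perturbation bound = 240.1000·1/627 = 0.3829
solve Ax = b  →  x = [-16.4333 17.8408]
‖b‖ = 4.1231, ‖x‖ = 24.2559
δb = ε·‖b‖·d = [-0.0018 0.0063]; solving A·Δx = δb gives ‖Δx‖ = 0.1595
relative error = 0.0066
realised/bound (from unrounded values) ≈ 0.0172

0.0066
0.3829


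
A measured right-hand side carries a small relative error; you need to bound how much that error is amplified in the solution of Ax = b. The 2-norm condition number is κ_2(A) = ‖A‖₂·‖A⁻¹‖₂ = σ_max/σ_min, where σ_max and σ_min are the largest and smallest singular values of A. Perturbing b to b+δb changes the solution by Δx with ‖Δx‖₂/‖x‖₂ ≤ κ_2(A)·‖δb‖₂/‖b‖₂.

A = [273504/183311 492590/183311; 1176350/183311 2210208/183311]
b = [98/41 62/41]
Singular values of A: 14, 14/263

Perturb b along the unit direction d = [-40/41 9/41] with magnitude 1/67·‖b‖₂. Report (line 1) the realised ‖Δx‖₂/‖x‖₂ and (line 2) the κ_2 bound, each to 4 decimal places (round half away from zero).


0.0211
3.9254

largest singular value 14, smallest 14/263
κ = σ_max/σ_min = 14/(14/263) = 263.0000
worst-case relative error ≤ 263.0000 × 1/67 = 3.9254
solve Ax = b  →  x = [33.2185 -17.5546]
2-norm of b is 2.8284; of x, 37.5717
δb = ε·‖b‖·d = [-0.0412 0.0093]; solving A·Δx = δb gives ‖Δx‖ = 0.7930
dividing the unrounded norms, ‖Δx‖/‖x‖ = 0.0211
realised/bound (from unrounded values) ≈ 0.0054


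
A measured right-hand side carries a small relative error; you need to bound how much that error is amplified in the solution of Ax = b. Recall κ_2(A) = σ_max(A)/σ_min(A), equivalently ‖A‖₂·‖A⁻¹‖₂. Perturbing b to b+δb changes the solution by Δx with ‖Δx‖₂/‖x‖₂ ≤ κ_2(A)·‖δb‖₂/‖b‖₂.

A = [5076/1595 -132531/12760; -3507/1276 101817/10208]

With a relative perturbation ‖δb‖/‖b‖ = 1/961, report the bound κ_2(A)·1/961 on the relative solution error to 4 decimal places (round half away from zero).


0.0733

M = AᵀA = [855801/48400 -23413131/387200; -23413131/387200 642329361/3097600]. tr(M)=27884025/123904, det(M)=1265625/123904
solving λ² − 27884025/123904·λ + 1265625/123904 = 0 gives λ = 225, 5625/123904
κ = σ_max/σ_min = 15/(75/352) = 70.4000
perturbation bound = 70.4000·1/961 = 0.0733


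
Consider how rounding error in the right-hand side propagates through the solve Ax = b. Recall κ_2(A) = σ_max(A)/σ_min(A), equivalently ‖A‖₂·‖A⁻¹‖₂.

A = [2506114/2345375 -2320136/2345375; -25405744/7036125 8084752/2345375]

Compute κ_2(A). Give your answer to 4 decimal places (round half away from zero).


242.6250

AᵀA = [1123163671396/79211288025 -71309668976/5280752535; -71309668976/5280752535 113193993536/8801254225]; tr = 509372084/18837405, det = 29246464/2354675625
solving λ² − 509372084/18837405·λ + 29246464/2354675625 = 0 gives λ = 676/25, 43264/94187025
σ_max=√(676/25)=(26/5), σ_min=√(43264/94187025)=(208/9705) → κ = 242.6250


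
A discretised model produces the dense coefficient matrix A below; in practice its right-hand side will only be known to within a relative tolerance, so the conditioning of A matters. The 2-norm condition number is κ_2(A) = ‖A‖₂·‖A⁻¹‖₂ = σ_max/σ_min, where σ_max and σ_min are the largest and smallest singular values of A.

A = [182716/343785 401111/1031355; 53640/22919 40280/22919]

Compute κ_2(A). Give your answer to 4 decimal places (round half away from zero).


M = AᵀA = [404976976/70308225 911188196/210924675; 911188196/210924675 2050213441/632774025]. tr(M)=227800249/25310961, det(M)=1600/2812329
λ_max, λ_min = (227800249/25310961 ± √51891495533108401/640644746743521)/2 = 9, 1600/25310961
κ = σ_max/σ_min = 3/(40/5031) = 377.3250

377.3250


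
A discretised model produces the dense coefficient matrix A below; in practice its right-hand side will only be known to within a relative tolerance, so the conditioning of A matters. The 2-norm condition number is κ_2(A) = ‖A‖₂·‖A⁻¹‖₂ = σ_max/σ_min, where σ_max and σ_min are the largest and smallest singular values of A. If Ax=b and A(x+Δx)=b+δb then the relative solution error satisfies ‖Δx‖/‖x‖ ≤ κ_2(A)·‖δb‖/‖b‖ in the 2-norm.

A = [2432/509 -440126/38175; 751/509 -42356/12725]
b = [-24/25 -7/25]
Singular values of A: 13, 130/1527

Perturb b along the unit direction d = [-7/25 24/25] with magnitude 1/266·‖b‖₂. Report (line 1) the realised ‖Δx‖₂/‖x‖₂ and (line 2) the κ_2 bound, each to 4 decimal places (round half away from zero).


σ_max = 13, σ_min = 130/1527
condition number: 13 ÷ (130/1527) = 152.7000
worst-case relative error ≤ 152.7000 × 1/266 = 0.5741
solve Ax = b  →  x = [-0.0296 0.0710]
2-norm of b is 1.0000; of x, 0.0769
δb = ε·‖b‖·d = [-0.0011 0.0036]; solving A·Δx = δb gives ‖Δx‖ = 0.0442
dividing the unrounded norms, ‖Δx‖/‖x‖ = 0.5741
tightness: 0.5741 against a bound of 0.5741; the bound is attained (ratio 1)

0.5741
0.5741


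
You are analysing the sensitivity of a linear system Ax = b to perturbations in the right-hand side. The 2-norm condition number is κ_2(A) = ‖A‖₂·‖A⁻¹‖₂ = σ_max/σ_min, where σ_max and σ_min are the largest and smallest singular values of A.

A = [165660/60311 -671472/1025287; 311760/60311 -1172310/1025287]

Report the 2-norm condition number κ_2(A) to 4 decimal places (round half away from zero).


147.1000

AᵀA = [124637533200/3637416721 -28042083360/3637416721; -28042083360/3637416721 6315520356/3637416721]; tr = 77901876/2163841, det = 129600/2163841
eigenvalues of AᵀA: λ = (tr ± √(tr²−4·det))/2 = 36, 3600/2163841
so κ_2 = √(36 / (3600/2163841)) = 147.1000


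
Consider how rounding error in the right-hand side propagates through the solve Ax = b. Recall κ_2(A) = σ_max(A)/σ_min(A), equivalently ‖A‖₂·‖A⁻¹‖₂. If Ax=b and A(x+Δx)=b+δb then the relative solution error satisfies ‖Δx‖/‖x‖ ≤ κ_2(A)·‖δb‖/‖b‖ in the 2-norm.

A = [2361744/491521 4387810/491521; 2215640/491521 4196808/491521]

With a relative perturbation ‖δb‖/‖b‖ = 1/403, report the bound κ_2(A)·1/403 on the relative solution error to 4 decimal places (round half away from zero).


AᵀA = [12469554496/287268601 23378715360/287268601; 23378715360/287268601 43835997604/287268601]; tr = 194828900/994009, det = 614656/994009
λ_max, λ_min = (194828900/994009 ± √37955856380826384/988053892081)/2 = 196, 3136/994009
σ_max=√196=14, σ_min=√(3136/994009)=(56/997) → κ = 249.2500
κ_2(A)·‖δb‖/‖b‖ = 0.6185

0.6185


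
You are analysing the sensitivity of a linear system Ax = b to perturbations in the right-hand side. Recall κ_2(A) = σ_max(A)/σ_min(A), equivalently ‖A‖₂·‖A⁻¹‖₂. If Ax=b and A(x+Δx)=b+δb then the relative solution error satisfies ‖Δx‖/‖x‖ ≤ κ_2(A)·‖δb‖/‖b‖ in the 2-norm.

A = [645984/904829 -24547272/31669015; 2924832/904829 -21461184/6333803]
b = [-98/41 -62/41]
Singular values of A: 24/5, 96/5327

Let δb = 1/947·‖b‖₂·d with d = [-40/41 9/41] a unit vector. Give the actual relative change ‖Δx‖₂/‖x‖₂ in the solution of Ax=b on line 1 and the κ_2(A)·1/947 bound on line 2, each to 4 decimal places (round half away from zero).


0.0015
0.2813

σ_max = 24/5, σ_min = 96/5327
κ_2(A) = (24/5) / (96/5327) = 266.3500
bound on ‖Δx‖/‖x‖: κ·ε = 266.3500·1/947 = 0.2813
solve Ax = b  →  x = [80.0769 76.8391]
‖b‖₂ = 2.8284 and ‖x‖₂ = 110.9799
δb = ε·‖b‖·d = [-0.0029 0.0007]; solving A·Δx = δb gives ‖Δx‖ = 0.1657
relative error = 0.0015
so the bound overstates the realised error by a factor of ≈ 188.3392 (computed from the unrounded values)


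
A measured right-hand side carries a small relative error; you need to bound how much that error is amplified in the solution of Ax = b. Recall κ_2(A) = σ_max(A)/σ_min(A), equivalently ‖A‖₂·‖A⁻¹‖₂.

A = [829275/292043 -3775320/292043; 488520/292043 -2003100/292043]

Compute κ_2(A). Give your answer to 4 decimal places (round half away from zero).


M = AᵀA = [3205359225/295118041 -14219145000/295118041; -14219145000/295118041 63202251600/295118041]. tr(M)=39504825/175561, det(M)=810000/175561
char-poly roots: 225 and 3600/175561
κ = σ_max/σ_min = 15/(60/419) = 104.7500

104.7500


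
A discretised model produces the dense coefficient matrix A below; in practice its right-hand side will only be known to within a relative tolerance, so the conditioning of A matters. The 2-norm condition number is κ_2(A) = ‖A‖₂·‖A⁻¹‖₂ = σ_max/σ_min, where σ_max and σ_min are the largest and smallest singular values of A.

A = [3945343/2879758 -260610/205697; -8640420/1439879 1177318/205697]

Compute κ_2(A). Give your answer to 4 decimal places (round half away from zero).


M = AᵀA = [186908484529/4933376644 -6357299175/176192023; -6357299175/176192023 864958504/25170289]. tr(M)=423829193/5866084, det(M)=83521/1466521
char-poly roots: 289/4 and 1156/1466521
so κ_2 = √((289/4) / (1156/1466521)) = 302.7500

302.7500


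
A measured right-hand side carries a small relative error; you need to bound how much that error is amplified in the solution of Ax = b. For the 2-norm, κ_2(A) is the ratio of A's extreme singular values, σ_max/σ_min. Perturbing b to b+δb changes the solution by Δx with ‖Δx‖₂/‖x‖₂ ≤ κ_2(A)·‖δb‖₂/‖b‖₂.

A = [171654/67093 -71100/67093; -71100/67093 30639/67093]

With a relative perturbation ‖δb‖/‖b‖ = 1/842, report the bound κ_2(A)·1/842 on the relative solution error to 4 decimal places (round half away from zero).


form AᵀA = [204262164/26635921 -85106700/26635921; -85106700/26635921 35467209/26635921] with trace 1418517/157609 and determinant 324/157609
char-poly roots: 9 and 36/157609
κ = σ_max/σ_min = 3/(6/397) = 198.5000
bound on ‖Δx‖/‖x‖: κ·ε = 198.5000·1/842 = 0.2357

0.2357


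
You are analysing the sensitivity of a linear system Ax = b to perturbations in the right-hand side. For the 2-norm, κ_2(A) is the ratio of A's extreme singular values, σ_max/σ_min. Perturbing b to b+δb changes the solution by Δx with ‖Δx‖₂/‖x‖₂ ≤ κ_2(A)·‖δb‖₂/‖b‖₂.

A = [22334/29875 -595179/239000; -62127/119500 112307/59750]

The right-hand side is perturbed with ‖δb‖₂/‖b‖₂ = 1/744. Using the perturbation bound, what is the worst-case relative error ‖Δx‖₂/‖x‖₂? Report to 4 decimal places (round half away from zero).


M = AᵀA = [473627401/571210000 -810800991/285605000; -810800991/285605000 22241753521/2284840000]. tr(M)=38618021/3655744, det(M)=714025/58491904
char-poly roots: 169/16 and 4225/3655744
so κ_2 = √((169/16) / (4225/3655744)) = 95.6000
bound on ‖Δx‖/‖x‖: κ·ε = 95.6000·1/744 = 0.1285

0.1285


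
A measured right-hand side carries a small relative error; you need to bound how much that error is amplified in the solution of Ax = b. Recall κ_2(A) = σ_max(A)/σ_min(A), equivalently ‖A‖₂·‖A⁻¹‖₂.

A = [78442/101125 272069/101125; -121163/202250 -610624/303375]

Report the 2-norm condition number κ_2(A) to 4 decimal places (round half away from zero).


AᵀA = [1571722481/1636202500 4040697094/1227151875; 4040697094/1227151875 41562221449/3681455625]; tr = 288631021/23561316, det = 60025/23561316
solving λ² − 288631021/23561316·λ + 60025/23561316 = 0 gives λ = 49/4, 1225/5890329
κ = σ_max/σ_min = (7/2)/(35/2427) = 242.7000

242.7000


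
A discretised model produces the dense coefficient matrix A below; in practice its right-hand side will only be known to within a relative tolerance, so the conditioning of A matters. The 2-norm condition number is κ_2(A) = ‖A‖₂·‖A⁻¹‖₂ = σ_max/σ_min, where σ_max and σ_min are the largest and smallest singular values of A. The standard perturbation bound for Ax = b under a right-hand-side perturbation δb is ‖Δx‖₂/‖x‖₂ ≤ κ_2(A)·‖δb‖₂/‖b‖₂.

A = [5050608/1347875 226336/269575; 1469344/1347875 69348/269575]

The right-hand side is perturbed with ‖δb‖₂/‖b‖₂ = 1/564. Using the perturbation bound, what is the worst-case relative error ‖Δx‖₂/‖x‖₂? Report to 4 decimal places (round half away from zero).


form AᵀA = [44268180736/2906827225 1992048768/581365445; 1992048768/581365445 89659408/116273089] with trace 27667856/1729225 and determinant 4096/1729225
λ_max, λ_min = (27667856/1729225 ± √765481924014336/2990219100625)/2 = 16, 256/1729225
so κ_2 = √(16 / (256/1729225)) = 328.7500
worst-case relative error ≤ 328.7500 × 1/564 = 0.5829

0.5829


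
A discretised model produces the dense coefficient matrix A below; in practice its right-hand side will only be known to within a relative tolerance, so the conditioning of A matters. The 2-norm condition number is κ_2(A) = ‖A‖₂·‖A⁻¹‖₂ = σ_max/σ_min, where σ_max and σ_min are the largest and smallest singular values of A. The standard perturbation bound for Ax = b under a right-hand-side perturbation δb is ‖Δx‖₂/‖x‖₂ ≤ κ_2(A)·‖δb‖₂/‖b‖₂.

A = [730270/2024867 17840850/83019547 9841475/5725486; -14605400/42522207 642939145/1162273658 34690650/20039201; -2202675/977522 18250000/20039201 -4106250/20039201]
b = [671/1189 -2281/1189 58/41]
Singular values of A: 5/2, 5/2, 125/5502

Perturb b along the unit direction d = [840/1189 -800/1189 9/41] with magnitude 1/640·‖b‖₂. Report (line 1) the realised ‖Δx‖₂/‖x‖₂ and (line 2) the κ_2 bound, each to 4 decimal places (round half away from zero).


from the listed singular values, σ₁ = 5/2, σ_n = 125/5502
condition number: (5/2) ÷ (125/5502) = 110.0400
perturbation bound = 110.0400·1/640 = 0.1719
solve Ax = b  →  x = [-34.2277 -79.2161 17.4136]
‖b‖₂ = 2.4495 and ‖x‖₂ = 88.0338
δb = ε·‖b‖·d = [0.0027 -0.0026 0.0008]; solving A·Δx = δb gives ‖Δx‖ = 0.1685
dividing the unrounded norms, ‖Δx‖/‖x‖ = 0.0019
realised/bound (from unrounded values) ≈ 0.0111

0.0019
0.1719


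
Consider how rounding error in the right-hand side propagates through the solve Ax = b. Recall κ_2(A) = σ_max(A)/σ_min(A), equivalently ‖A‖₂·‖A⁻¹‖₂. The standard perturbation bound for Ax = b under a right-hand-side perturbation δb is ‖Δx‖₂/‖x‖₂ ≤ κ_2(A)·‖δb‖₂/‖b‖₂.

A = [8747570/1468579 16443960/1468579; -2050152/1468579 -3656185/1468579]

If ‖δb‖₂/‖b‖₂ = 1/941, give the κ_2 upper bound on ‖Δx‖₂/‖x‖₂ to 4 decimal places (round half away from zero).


M = AᵀA = [48020882884/1283000761 90029997720/1283000761; 90029997720/1283000761 168811129825/1283000761]. tr(M)=750283781/4439449, det(M)=2856100/4439449
λ_max, λ_min = (750283781/4439449 ± √562875033990500361/19708707423601)/2 = 169, 16900/4439449
so κ_2 = √(169 / (16900/4439449)) = 210.7000
bound on ‖Δx‖/‖x‖: κ·ε = 210.7000·1/941 = 0.2239

0.2239


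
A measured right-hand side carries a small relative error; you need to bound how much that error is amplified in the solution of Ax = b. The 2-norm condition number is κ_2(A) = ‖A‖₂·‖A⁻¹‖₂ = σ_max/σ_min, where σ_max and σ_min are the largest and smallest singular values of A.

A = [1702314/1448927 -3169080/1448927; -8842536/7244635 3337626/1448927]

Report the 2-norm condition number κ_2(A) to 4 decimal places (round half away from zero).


M = AᵀA = [179116845156/62407534225 -67166378496/12481506845; -67166378496/12481506845 25187652036/2496301369]. tr(M)=2798644104/215943025, det(M)=11664/8637721
solving λ² − 2798644104/215943025·λ + 11664/8637721 = 0 gives λ = 324/25, 900/8637721
κ = σ_max/σ_min = (18/5)/(30/2939) = 352.6800

352.6800


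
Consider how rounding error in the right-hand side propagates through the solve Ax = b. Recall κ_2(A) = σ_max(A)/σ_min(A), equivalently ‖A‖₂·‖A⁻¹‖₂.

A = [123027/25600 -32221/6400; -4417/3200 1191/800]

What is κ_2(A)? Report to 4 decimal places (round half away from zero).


256.0000

form AᵀA = [26214841/1048576 -6881175/262144; -6881175/262144 1806361/65536] with trace 55116617/1048576 and determinant 707281/16777216
eigenvalues of AᵀA: λ = (tr ± √(tr²−4·det))/2 = 841/16, 841/1048576
κ = σ_max/σ_min = (29/4)/(29/1024) = 256.0000


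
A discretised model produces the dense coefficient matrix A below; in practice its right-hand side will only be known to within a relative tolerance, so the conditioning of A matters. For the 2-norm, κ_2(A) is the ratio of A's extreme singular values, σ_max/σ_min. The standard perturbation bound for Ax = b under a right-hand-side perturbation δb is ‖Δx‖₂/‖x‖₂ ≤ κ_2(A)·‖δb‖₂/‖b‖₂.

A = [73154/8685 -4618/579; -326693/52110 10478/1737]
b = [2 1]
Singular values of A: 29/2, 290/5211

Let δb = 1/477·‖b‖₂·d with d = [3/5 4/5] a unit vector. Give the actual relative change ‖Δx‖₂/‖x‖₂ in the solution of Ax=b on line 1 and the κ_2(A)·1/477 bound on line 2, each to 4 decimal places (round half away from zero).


from the listed singular values, σ₁ = 29/2, σ_n = 290/5211
κ_2(A) = (29/2) / (290/5211) = 260.5500
bound on ‖Δx‖/‖x‖: κ·ε = 260.5500·1/477 = 0.5462
solve Ax = b  →  x = [24.8347 25.9765]
‖b‖₂ = 2.2361 and ‖x‖₂ = 35.9380
with δb = [0.0028 0.0038], A·Δx = δb → ‖Δx‖ = 0.0842
realised ‖Δx‖/‖x‖ = 0.0023
tightness: 0.0023 against a bound of 0.5462 (unrounded ratio ≈ 0.0043)

0.0023
0.5462


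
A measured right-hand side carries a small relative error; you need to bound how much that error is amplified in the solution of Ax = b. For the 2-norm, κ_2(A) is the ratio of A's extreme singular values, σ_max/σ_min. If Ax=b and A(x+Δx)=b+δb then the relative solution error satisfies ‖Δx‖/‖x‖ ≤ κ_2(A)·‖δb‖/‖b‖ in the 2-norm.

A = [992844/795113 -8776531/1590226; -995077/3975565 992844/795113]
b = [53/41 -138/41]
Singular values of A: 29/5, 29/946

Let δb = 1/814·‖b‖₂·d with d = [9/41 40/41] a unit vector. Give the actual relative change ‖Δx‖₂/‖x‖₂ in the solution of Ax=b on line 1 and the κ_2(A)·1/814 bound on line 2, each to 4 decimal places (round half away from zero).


0.0015
0.2324

σ_max = 29/5, σ_min = 29/946
condition number: (29/5) ÷ (29/946) = 189.2000
κ_2(A)·‖δb‖/‖b‖ = 0.2324
solve Ax = b  →  x = [-95.3995 -21.8183]
2-norm of b is 3.6056; of x, 97.8627
re-solving with b+δb shifts x by Δx of norm 0.1445
dividing the unrounded norms, ‖Δx‖/‖x‖ = 0.0015
realised/bound (from unrounded values) ≈ 0.0064


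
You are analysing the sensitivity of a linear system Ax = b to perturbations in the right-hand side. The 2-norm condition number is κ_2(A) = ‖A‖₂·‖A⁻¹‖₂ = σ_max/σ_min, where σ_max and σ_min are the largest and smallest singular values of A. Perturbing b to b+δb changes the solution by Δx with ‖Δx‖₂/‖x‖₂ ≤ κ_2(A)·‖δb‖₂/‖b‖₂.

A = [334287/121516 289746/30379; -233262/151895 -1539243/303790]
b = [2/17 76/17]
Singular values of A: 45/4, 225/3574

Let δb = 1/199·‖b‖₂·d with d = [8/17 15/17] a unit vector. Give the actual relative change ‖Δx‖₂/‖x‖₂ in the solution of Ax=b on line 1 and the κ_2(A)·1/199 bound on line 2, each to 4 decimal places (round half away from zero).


0.0056
0.8980

from the listed singular values, σ₁ = 45/4, σ_n = 225/3574
condition number: (45/4) ÷ (225/3574) = 178.7000
perturbation bound = 178.7000·1/199 = 0.8980
solve Ax = b  →  x = [-61.0460 17.6199]
‖b‖₂ = 4.4721 and ‖x‖₂ = 63.5380
re-solving with b+δb shifts x by Δx of norm 0.3570
relative error = 0.0056
realised/bound (from unrounded values) ≈ 0.0063


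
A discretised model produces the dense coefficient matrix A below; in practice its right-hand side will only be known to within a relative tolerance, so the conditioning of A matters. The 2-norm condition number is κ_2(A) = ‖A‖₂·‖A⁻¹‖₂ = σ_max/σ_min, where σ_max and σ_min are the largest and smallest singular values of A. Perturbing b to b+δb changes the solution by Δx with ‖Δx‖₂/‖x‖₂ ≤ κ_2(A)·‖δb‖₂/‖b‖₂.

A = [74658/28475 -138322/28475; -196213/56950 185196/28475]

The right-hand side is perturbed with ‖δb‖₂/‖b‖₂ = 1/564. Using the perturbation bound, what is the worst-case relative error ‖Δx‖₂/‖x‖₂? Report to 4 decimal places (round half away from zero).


0.4752

AᵀA = [2431792369/129732100 -227966202/6486605; -227966202/6486605 2137221364/32433025]; tr = 1519817/17956, det = 279841/2805625
char-poly roots: 2116/25 and 529/448900
σ_max=√(2116/25)=(46/5), σ_min=√(529/448900)=(23/670) → κ = 268.0000
worst-case relative error ≤ 268.0000 × 1/564 = 0.4752


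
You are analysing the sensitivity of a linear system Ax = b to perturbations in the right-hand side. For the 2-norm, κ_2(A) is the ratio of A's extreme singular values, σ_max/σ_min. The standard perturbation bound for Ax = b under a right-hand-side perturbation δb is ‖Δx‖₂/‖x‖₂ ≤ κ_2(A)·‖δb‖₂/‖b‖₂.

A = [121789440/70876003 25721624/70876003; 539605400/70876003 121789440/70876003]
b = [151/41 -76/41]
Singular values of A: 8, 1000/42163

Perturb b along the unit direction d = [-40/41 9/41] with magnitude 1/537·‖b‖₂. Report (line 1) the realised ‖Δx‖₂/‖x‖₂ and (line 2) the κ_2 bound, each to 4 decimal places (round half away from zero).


0.0019
0.6281

from the listed singular values, σ₁ = 8, σ_n = 1000/42163
κ_2(A) = 8 / (1000/42163) = 337.3040
bound on ‖Δx‖/‖x‖: κ·ε = 337.3040·1/537 = 0.6281
solve Ax = b  →  x = [36.8992 -164.5660]
‖b‖₂ = 4.1231 and ‖x‖₂ = 168.6520
re-solving with b+δb shifts x by Δx of norm 0.3237
relative error = 0.0019
realised/bound (from unrounded values) ≈ 0.0031


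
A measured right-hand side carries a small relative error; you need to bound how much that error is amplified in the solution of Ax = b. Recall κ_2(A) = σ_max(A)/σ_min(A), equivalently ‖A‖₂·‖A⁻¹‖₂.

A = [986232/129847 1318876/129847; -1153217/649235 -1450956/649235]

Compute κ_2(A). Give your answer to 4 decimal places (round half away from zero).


158.3500

AᵀA = [15256542769/250747225 20339803692/250747225; 20339803692/250747225 27121428256/250747225]; tr = 1695118841/10029889, det = 11424400/10029889
λ_max, λ_min = (1695118841/10029889 ± √2872969543257616881/100598673352321)/2 = 169, 67600/10029889
so κ_2 = √(169 / (67600/10029889)) = 158.3500


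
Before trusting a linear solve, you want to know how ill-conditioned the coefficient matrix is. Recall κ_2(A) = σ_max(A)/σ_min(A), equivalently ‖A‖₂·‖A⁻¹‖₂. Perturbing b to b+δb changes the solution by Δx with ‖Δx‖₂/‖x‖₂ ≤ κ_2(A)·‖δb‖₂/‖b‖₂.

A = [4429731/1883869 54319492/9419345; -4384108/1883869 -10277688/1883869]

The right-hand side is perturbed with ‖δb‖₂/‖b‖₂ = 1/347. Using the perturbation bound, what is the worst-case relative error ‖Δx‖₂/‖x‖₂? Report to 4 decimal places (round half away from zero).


0.3600

M = AᵀA = [46186587025/4219931521 553999058892/21099657605; 553999058892/21099657605 6648488676304/105498288025]. tr(M)=46172505041/624250225, det(M)=218803264/624250225
λ_max, λ_min = (46172505041/624250225 ± √2131353869814039474081/389688343412550625)/2 = 1849/25, 118336/24970009
κ_2(A) = √(λ_max/λ_min) = √((1849/25) / (118336/24970009)) = 124.9250
worst-case relative error ≤ 124.9250 × 1/347 = 0.3600


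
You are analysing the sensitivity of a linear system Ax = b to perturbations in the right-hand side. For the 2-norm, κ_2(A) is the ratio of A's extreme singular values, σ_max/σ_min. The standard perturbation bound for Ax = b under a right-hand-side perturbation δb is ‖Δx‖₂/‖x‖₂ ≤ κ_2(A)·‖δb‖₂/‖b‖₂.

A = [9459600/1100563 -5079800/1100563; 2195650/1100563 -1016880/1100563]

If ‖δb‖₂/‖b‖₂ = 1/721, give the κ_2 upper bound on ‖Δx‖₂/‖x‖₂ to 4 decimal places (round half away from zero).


0.1095

AᵀA = [56100482500/720546649 -29914092000/720546649; -29914092000/720546649 15965742400/720546649]; tr = 249364100/2493241, det = 4000000/2493241
char-poly roots: 100 and 40000/2493241
so κ_2 = √(100 / (40000/2493241)) = 78.9500
perturbation bound = 78.9500·1/721 = 0.1095


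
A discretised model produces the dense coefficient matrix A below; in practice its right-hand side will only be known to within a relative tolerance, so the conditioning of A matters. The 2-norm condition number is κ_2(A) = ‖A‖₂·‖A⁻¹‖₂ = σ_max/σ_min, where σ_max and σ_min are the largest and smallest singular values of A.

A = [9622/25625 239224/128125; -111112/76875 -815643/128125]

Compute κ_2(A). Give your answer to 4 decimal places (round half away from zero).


150.0000

M = AᵀA = [21086596/9455625 52017688/5253125; 52017688/5253125 1156002601/26265625]. tr(M)=6502789/140625, det(M)=334084/3515625
char-poly roots: 1156/25 and 289/140625
so κ_2 = √((1156/25) / (289/140625)) = 150.0000


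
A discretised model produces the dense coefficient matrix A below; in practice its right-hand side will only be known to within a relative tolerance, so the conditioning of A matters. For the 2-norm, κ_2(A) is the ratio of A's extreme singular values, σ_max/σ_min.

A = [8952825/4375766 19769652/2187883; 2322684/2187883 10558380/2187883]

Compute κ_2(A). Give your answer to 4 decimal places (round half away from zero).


M = AᵀA = [352015637841/66253730404 391075770330/16563432601; 391075770330/16563432601 1738126395936/16563432601]. tr(M)=4345342785/39413284, det(M)=777924/9853321
λ_max, λ_min = (4345342785/39413284 ± √18881513350518877569/1553406955664656)/2 = 441/4, 7056/9853321
σ_max=√(441/4)=(21/2), σ_min=√(7056/9853321)=(84/3139) → κ = 392.3750

392.3750


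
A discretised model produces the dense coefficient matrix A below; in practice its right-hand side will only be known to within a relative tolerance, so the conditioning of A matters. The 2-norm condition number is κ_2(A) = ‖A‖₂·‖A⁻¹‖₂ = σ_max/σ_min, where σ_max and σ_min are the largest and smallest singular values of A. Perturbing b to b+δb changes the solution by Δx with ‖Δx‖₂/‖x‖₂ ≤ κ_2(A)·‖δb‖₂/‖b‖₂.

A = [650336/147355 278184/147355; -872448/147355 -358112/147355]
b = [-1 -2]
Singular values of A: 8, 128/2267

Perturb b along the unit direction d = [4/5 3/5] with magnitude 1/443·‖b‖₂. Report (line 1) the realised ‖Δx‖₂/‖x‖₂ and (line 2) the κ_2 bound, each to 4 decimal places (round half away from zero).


σ_max = 8, σ_min = 128/2267
κ = σ_max/σ_min = 8/(128/2267) = 141.6875
perturbation bound = 141.6875·1/443 = 0.3198
solve Ax = b  →  x = [13.7392 -32.6490]
2-norm of b is 2.2361; of x, 35.4221
with δb = [0.0040 0.0030], A·Δx = δb → ‖Δx‖ = 0.0894
relative error = 0.0025
realised/bound (from unrounded values) ≈ 0.0079

0.0025
0.3198


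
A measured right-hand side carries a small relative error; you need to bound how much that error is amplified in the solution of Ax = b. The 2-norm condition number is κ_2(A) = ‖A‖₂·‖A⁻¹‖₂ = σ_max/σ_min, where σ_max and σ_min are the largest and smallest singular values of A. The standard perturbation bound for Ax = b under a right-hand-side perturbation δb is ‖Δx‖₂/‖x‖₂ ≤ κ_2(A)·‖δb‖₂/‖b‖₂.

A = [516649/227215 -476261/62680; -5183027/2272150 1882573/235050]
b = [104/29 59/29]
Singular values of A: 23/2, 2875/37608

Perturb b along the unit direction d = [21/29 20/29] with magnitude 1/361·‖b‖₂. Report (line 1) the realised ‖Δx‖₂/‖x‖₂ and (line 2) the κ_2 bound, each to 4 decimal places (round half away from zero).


σ_max = 23/2, σ_min = 2875/37608
κ_2(A) = (23/2) / (2875/37608) = 150.4320
bound on ‖Δx‖/‖x‖: κ·ε = 150.4320·1/361 = 0.4167
solve Ax = b  →  x = [50.2556 14.5673]
2-norm of b is 4.1231; of x, 52.3242
Δx = A⁻¹·δb where δb = 1/361·4.1231·d; ‖Δx‖ = 0.1494
realised ‖Δx‖/‖x‖ = 0.0029
so the bound overstates the realised error by a factor of ≈ 145.9407 (computed from the unrounded values)

0.0029
0.4167


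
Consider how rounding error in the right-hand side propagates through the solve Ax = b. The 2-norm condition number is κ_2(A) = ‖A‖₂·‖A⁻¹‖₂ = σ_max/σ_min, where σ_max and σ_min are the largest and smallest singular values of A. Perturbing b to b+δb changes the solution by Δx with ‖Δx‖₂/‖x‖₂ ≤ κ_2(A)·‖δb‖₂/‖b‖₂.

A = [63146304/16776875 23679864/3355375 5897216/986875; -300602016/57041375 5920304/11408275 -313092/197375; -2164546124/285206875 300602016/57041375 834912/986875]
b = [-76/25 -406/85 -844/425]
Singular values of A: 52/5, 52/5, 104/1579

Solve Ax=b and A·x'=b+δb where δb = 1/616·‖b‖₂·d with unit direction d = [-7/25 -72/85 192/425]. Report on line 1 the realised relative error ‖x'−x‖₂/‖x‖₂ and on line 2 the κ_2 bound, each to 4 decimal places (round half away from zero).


from the listed singular values, σ₁ = 52/5, σ_n = 104/1579
κ = σ_max/σ_min = (52/5)/(104/1579) = 157.9000
bound on ‖Δx‖/‖x‖: κ·ε = 157.9000·1/616 = 0.2563
solve Ax = b  →  x = [-16.8805 -32.4683 48.4692]
2-norm of b is 6.0000; of x, 60.7323
Δx = A⁻¹·δb where δb = 1/616·6.0000·d; ‖Δx‖ = 0.1479
dividing the unrounded norms, ‖Δx‖/‖x‖ = 0.0024
so the bound overstates the realised error by a factor of ≈ 105.2693 (computed from the unrounded values)

0.0024
0.2563


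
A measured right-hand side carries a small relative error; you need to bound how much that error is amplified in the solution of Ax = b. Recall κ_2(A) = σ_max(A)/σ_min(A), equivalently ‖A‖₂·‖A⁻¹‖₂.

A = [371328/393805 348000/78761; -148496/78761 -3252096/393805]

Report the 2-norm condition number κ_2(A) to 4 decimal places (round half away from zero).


form AᵀA = [2384640256/536617225 2118150144/107323445; 2118150144/107323445 47071724544/536617225] with trace 1176832/12769 and determinant 2359296/7980625
eigenvalues of AᵀA: λ = (tr ± √(tr²−4·det))/2 = 2304/25, 1024/319225
σ_max=√(2304/25)=(48/5), σ_min=√(1024/319225)=(32/565) → κ = 169.5000

169.5000


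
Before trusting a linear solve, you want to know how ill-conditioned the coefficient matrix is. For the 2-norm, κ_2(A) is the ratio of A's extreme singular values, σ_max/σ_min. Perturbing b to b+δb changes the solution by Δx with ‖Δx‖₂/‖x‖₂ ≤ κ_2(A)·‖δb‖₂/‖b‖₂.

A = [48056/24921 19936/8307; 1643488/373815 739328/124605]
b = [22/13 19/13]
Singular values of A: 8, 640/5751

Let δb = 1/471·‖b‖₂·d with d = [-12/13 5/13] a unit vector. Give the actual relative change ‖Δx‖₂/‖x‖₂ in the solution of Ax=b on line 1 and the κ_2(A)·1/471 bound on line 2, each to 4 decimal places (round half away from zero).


0.0047
0.1526

from the listed singular values, σ₁ = 8, σ_n = 640/5751
κ_2(A) = 8 / (640/5751) = 71.8875
perturbation bound = 71.8875·1/471 = 0.1526
solve Ax = b  →  x = [7.3388 -5.1916]
‖b‖₂ = 2.2361 and ‖x‖₂ = 8.9894
re-solving with b+δb shifts x by Δx of norm 0.0427
realised ‖Δx‖/‖x‖ = 0.0047
so the bound overstates the realised error by a factor of ≈ 32.1615 (computed from the unrounded values)


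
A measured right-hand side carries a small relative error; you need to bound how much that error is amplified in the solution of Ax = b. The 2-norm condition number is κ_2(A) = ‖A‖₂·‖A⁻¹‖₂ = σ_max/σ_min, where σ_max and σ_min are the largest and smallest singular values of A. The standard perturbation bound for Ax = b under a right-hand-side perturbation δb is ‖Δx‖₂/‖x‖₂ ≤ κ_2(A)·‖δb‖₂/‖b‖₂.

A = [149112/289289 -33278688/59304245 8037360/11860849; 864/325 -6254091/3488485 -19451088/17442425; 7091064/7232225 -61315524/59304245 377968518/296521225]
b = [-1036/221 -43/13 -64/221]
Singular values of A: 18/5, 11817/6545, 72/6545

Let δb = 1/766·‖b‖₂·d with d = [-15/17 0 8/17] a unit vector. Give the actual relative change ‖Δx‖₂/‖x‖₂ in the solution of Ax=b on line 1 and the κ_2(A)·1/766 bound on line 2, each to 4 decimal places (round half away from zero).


largest singular value 18/5, smallest 72/6545
κ_2(A) = (18/5) / (72/6545) = 327.2500
perturbation bound = 327.2500·1/766 = 0.4272
solve Ax = b  →  x = [217.2778 284.5660 63.4596]
‖b‖ = 5.7446, ‖x‖ = 363.6132
δb = ε·‖b‖·d = [-0.0066 0.0000 0.0035]; solving A·Δx = δb gives ‖Δx‖ = 0.6817
dividing the unrounded norms, ‖Δx‖/‖x‖ = 0.0019
tightness: 0.0019 against a bound of 0.4272 (unrounded ratio ≈ 0.0044)

0.0019
0.4272


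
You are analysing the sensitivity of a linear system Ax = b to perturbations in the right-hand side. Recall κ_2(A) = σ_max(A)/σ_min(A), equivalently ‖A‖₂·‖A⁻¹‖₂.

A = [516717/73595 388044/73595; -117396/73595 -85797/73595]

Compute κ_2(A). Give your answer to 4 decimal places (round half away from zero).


359.0000

M = AᵀA = [33406101/644405 25054272/644405; 25054272/644405 18791109/644405]. tr(M)=10439442/128881, det(M)=6561/128881
solving λ² − 10439442/128881·λ + 6561/128881 = 0 gives λ = 81, 81/128881
κ_2(A) = √(λ_max/λ_min) = √(81 / (81/128881)) = 359.0000


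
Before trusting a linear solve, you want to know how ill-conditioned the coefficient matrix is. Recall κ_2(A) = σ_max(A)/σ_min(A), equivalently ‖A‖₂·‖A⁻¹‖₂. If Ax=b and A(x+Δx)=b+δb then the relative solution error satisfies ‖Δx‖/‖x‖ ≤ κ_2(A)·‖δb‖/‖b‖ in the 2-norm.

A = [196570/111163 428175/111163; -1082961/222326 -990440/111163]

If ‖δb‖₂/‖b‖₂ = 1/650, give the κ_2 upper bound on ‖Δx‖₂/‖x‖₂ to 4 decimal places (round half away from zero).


0.0619

AᵀA = [7854222409/292478404 3671421930/73119601; 3671421930/73119601 6889380025/73119601]; tr = 122531981/1012036, det = 9150625/1012036
λ_max, λ_min = (122531981/1012036 ± √14977043320094361/1024216865296)/2 = 121, 75625/1012036
κ = σ_max/σ_min = 11/(275/1006) = 40.2400
perturbation bound = 40.2400·1/650 = 0.0619


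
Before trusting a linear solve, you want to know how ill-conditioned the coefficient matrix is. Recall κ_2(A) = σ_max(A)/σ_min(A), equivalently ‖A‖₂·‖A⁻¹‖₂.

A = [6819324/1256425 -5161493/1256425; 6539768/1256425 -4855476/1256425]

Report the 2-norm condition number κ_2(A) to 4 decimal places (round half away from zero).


216.6250

M = AᵀA = [4245980752/75082225 -3184379532/75082225; -3184379532/75082225 95537041/3003289]. tr(M)=6634406777/75082225, det(M)=312299584/1877055625
eigenvalues of AᵀA: λ = (tr ± √(tr²−4·det))/2 = 2209/25, 141376/75082225
κ_2(A) = √(λ_max/λ_min) = √((2209/25) / (141376/75082225)) = 216.6250


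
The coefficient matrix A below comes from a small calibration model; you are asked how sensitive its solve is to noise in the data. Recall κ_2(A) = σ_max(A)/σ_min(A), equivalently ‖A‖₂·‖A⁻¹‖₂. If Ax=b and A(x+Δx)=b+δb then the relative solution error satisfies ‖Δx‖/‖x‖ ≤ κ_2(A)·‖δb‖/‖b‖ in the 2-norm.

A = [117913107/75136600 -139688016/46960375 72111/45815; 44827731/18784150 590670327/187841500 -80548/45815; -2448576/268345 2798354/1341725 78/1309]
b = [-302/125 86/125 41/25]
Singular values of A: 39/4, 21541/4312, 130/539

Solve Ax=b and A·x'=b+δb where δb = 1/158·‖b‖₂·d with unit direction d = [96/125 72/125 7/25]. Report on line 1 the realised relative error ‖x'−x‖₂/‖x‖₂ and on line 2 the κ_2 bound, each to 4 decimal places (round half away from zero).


σ_max = 39/4, σ_min = 130/539
κ_2(A) = (39/4) / (130/539) = 40.4250
worst-case relative error ≤ 40.4250 × 1/158 = 0.2559
solve Ax = b  →  x = [-0.5509 -1.5139 -3.8468]
2-norm of b is 3.0000; of x, 4.1705
with δb = [0.0146 0.0109 0.0053], A·Δx = δb → ‖Δx‖ = 0.0787
dividing the unrounded norms, ‖Δx‖/‖x‖ = 0.0189
realised/bound (from unrounded values) ≈ 0.0738

0.0189
0.2559


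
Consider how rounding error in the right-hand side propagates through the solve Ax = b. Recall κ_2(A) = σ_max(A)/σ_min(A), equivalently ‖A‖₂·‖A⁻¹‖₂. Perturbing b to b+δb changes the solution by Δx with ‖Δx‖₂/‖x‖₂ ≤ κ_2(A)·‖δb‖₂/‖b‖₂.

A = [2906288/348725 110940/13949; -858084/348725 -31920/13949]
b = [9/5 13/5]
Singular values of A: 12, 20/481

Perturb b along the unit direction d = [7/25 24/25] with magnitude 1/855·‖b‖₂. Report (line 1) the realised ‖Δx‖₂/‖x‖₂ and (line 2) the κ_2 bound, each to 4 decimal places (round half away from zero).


0.0012
0.3375

σ_max = 12, σ_min = 20/481
condition number: 12 ÷ (20/481) = 288.6000
worst-case relative error ≤ 288.6000 × 1/855 = 0.3375
solve Ax = b  →  x = [-49.6983 52.3040]
‖b‖ = 3.1623, ‖x‖ = 72.1500
δb = ε·‖b‖·d = [0.0010 0.0036]; solving A·Δx = δb gives ‖Δx‖ = 0.0890
relative error = 0.0012
so the bound overstates the realised error by a factor of ≈ 273.7902 (computed from the unrounded values)
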